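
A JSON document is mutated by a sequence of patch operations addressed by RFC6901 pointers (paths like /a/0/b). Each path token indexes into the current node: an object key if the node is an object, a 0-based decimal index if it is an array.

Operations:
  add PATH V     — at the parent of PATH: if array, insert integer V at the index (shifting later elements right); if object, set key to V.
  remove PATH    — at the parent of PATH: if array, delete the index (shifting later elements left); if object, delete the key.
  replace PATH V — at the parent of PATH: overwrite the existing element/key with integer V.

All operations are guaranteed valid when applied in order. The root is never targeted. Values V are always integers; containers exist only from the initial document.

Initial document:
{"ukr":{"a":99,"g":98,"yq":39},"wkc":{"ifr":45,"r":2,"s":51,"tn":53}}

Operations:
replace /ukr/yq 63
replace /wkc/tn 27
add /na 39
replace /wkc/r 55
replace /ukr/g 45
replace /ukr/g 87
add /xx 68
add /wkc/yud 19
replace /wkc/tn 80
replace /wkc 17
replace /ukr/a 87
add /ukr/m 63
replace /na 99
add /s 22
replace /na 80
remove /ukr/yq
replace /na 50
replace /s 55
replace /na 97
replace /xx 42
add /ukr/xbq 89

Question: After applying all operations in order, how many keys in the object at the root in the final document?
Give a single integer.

After op 1 (replace /ukr/yq 63): {"ukr":{"a":99,"g":98,"yq":63},"wkc":{"ifr":45,"r":2,"s":51,"tn":53}}
After op 2 (replace /wkc/tn 27): {"ukr":{"a":99,"g":98,"yq":63},"wkc":{"ifr":45,"r":2,"s":51,"tn":27}}
After op 3 (add /na 39): {"na":39,"ukr":{"a":99,"g":98,"yq":63},"wkc":{"ifr":45,"r":2,"s":51,"tn":27}}
After op 4 (replace /wkc/r 55): {"na":39,"ukr":{"a":99,"g":98,"yq":63},"wkc":{"ifr":45,"r":55,"s":51,"tn":27}}
After op 5 (replace /ukr/g 45): {"na":39,"ukr":{"a":99,"g":45,"yq":63},"wkc":{"ifr":45,"r":55,"s":51,"tn":27}}
After op 6 (replace /ukr/g 87): {"na":39,"ukr":{"a":99,"g":87,"yq":63},"wkc":{"ifr":45,"r":55,"s":51,"tn":27}}
After op 7 (add /xx 68): {"na":39,"ukr":{"a":99,"g":87,"yq":63},"wkc":{"ifr":45,"r":55,"s":51,"tn":27},"xx":68}
After op 8 (add /wkc/yud 19): {"na":39,"ukr":{"a":99,"g":87,"yq":63},"wkc":{"ifr":45,"r":55,"s":51,"tn":27,"yud":19},"xx":68}
After op 9 (replace /wkc/tn 80): {"na":39,"ukr":{"a":99,"g":87,"yq":63},"wkc":{"ifr":45,"r":55,"s":51,"tn":80,"yud":19},"xx":68}
After op 10 (replace /wkc 17): {"na":39,"ukr":{"a":99,"g":87,"yq":63},"wkc":17,"xx":68}
After op 11 (replace /ukr/a 87): {"na":39,"ukr":{"a":87,"g":87,"yq":63},"wkc":17,"xx":68}
After op 12 (add /ukr/m 63): {"na":39,"ukr":{"a":87,"g":87,"m":63,"yq":63},"wkc":17,"xx":68}
After op 13 (replace /na 99): {"na":99,"ukr":{"a":87,"g":87,"m":63,"yq":63},"wkc":17,"xx":68}
After op 14 (add /s 22): {"na":99,"s":22,"ukr":{"a":87,"g":87,"m":63,"yq":63},"wkc":17,"xx":68}
After op 15 (replace /na 80): {"na":80,"s":22,"ukr":{"a":87,"g":87,"m":63,"yq":63},"wkc":17,"xx":68}
After op 16 (remove /ukr/yq): {"na":80,"s":22,"ukr":{"a":87,"g":87,"m":63},"wkc":17,"xx":68}
After op 17 (replace /na 50): {"na":50,"s":22,"ukr":{"a":87,"g":87,"m":63},"wkc":17,"xx":68}
After op 18 (replace /s 55): {"na":50,"s":55,"ukr":{"a":87,"g":87,"m":63},"wkc":17,"xx":68}
After op 19 (replace /na 97): {"na":97,"s":55,"ukr":{"a":87,"g":87,"m":63},"wkc":17,"xx":68}
After op 20 (replace /xx 42): {"na":97,"s":55,"ukr":{"a":87,"g":87,"m":63},"wkc":17,"xx":42}
After op 21 (add /ukr/xbq 89): {"na":97,"s":55,"ukr":{"a":87,"g":87,"m":63,"xbq":89},"wkc":17,"xx":42}
Size at the root: 5

Answer: 5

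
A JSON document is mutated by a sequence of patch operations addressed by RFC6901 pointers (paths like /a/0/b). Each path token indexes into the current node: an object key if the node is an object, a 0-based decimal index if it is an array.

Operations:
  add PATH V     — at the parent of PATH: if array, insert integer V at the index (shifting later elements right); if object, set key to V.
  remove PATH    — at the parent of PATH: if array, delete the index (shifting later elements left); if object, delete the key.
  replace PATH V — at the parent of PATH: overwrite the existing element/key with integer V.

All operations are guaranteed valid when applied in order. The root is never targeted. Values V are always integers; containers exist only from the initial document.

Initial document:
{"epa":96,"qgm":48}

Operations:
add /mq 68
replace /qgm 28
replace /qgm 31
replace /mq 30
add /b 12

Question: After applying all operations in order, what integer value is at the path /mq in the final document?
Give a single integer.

Answer: 30

Derivation:
After op 1 (add /mq 68): {"epa":96,"mq":68,"qgm":48}
After op 2 (replace /qgm 28): {"epa":96,"mq":68,"qgm":28}
After op 3 (replace /qgm 31): {"epa":96,"mq":68,"qgm":31}
After op 4 (replace /mq 30): {"epa":96,"mq":30,"qgm":31}
After op 5 (add /b 12): {"b":12,"epa":96,"mq":30,"qgm":31}
Value at /mq: 30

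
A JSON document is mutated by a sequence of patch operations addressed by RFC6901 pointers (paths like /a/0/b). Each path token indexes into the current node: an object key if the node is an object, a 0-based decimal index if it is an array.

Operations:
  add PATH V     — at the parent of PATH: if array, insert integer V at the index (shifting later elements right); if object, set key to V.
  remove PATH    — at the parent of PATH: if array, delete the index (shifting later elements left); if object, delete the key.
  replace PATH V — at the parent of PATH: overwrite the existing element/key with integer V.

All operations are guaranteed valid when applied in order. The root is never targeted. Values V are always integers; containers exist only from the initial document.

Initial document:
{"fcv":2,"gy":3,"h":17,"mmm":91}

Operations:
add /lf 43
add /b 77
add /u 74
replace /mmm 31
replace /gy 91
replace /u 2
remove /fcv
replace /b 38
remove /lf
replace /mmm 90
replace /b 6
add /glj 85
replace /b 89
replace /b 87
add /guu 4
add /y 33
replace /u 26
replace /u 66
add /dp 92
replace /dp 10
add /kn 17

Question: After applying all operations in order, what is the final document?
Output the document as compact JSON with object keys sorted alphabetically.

After op 1 (add /lf 43): {"fcv":2,"gy":3,"h":17,"lf":43,"mmm":91}
After op 2 (add /b 77): {"b":77,"fcv":2,"gy":3,"h":17,"lf":43,"mmm":91}
After op 3 (add /u 74): {"b":77,"fcv":2,"gy":3,"h":17,"lf":43,"mmm":91,"u":74}
After op 4 (replace /mmm 31): {"b":77,"fcv":2,"gy":3,"h":17,"lf":43,"mmm":31,"u":74}
After op 5 (replace /gy 91): {"b":77,"fcv":2,"gy":91,"h":17,"lf":43,"mmm":31,"u":74}
After op 6 (replace /u 2): {"b":77,"fcv":2,"gy":91,"h":17,"lf":43,"mmm":31,"u":2}
After op 7 (remove /fcv): {"b":77,"gy":91,"h":17,"lf":43,"mmm":31,"u":2}
After op 8 (replace /b 38): {"b":38,"gy":91,"h":17,"lf":43,"mmm":31,"u":2}
After op 9 (remove /lf): {"b":38,"gy":91,"h":17,"mmm":31,"u":2}
After op 10 (replace /mmm 90): {"b":38,"gy":91,"h":17,"mmm":90,"u":2}
After op 11 (replace /b 6): {"b":6,"gy":91,"h":17,"mmm":90,"u":2}
After op 12 (add /glj 85): {"b":6,"glj":85,"gy":91,"h":17,"mmm":90,"u":2}
After op 13 (replace /b 89): {"b":89,"glj":85,"gy":91,"h":17,"mmm":90,"u":2}
After op 14 (replace /b 87): {"b":87,"glj":85,"gy":91,"h":17,"mmm":90,"u":2}
After op 15 (add /guu 4): {"b":87,"glj":85,"guu":4,"gy":91,"h":17,"mmm":90,"u":2}
After op 16 (add /y 33): {"b":87,"glj":85,"guu":4,"gy":91,"h":17,"mmm":90,"u":2,"y":33}
After op 17 (replace /u 26): {"b":87,"glj":85,"guu":4,"gy":91,"h":17,"mmm":90,"u":26,"y":33}
After op 18 (replace /u 66): {"b":87,"glj":85,"guu":4,"gy":91,"h":17,"mmm":90,"u":66,"y":33}
After op 19 (add /dp 92): {"b":87,"dp":92,"glj":85,"guu":4,"gy":91,"h":17,"mmm":90,"u":66,"y":33}
After op 20 (replace /dp 10): {"b":87,"dp":10,"glj":85,"guu":4,"gy":91,"h":17,"mmm":90,"u":66,"y":33}
After op 21 (add /kn 17): {"b":87,"dp":10,"glj":85,"guu":4,"gy":91,"h":17,"kn":17,"mmm":90,"u":66,"y":33}

Answer: {"b":87,"dp":10,"glj":85,"guu":4,"gy":91,"h":17,"kn":17,"mmm":90,"u":66,"y":33}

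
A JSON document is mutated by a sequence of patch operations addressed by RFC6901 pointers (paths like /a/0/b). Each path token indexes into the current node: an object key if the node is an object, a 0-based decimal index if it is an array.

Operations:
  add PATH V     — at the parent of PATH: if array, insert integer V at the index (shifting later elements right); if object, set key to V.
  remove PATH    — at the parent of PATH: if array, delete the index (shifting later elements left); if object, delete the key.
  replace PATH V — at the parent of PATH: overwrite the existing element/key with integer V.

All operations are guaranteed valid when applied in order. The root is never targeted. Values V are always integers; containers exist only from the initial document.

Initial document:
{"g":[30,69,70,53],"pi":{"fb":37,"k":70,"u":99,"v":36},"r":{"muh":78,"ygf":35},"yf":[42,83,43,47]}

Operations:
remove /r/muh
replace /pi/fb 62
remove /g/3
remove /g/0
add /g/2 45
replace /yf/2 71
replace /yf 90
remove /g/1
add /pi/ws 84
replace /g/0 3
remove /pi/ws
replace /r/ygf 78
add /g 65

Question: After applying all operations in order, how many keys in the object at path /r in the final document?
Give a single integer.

After op 1 (remove /r/muh): {"g":[30,69,70,53],"pi":{"fb":37,"k":70,"u":99,"v":36},"r":{"ygf":35},"yf":[42,83,43,47]}
After op 2 (replace /pi/fb 62): {"g":[30,69,70,53],"pi":{"fb":62,"k":70,"u":99,"v":36},"r":{"ygf":35},"yf":[42,83,43,47]}
After op 3 (remove /g/3): {"g":[30,69,70],"pi":{"fb":62,"k":70,"u":99,"v":36},"r":{"ygf":35},"yf":[42,83,43,47]}
After op 4 (remove /g/0): {"g":[69,70],"pi":{"fb":62,"k":70,"u":99,"v":36},"r":{"ygf":35},"yf":[42,83,43,47]}
After op 5 (add /g/2 45): {"g":[69,70,45],"pi":{"fb":62,"k":70,"u":99,"v":36},"r":{"ygf":35},"yf":[42,83,43,47]}
After op 6 (replace /yf/2 71): {"g":[69,70,45],"pi":{"fb":62,"k":70,"u":99,"v":36},"r":{"ygf":35},"yf":[42,83,71,47]}
After op 7 (replace /yf 90): {"g":[69,70,45],"pi":{"fb":62,"k":70,"u":99,"v":36},"r":{"ygf":35},"yf":90}
After op 8 (remove /g/1): {"g":[69,45],"pi":{"fb":62,"k":70,"u":99,"v":36},"r":{"ygf":35},"yf":90}
After op 9 (add /pi/ws 84): {"g":[69,45],"pi":{"fb":62,"k":70,"u":99,"v":36,"ws":84},"r":{"ygf":35},"yf":90}
After op 10 (replace /g/0 3): {"g":[3,45],"pi":{"fb":62,"k":70,"u":99,"v":36,"ws":84},"r":{"ygf":35},"yf":90}
After op 11 (remove /pi/ws): {"g":[3,45],"pi":{"fb":62,"k":70,"u":99,"v":36},"r":{"ygf":35},"yf":90}
After op 12 (replace /r/ygf 78): {"g":[3,45],"pi":{"fb":62,"k":70,"u":99,"v":36},"r":{"ygf":78},"yf":90}
After op 13 (add /g 65): {"g":65,"pi":{"fb":62,"k":70,"u":99,"v":36},"r":{"ygf":78},"yf":90}
Size at path /r: 1

Answer: 1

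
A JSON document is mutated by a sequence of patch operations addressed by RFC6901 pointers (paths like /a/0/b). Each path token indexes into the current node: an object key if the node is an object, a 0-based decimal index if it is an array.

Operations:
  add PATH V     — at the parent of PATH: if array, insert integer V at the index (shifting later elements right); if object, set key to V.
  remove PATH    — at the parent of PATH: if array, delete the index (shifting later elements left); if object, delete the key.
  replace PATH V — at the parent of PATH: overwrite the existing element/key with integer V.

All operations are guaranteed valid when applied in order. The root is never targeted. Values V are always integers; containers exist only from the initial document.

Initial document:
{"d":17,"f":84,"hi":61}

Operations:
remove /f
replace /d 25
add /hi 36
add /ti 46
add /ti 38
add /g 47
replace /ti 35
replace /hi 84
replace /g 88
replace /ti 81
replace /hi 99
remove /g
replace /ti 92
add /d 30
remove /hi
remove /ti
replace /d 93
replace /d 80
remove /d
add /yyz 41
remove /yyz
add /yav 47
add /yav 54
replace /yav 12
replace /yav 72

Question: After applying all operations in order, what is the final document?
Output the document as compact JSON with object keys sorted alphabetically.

Answer: {"yav":72}

Derivation:
After op 1 (remove /f): {"d":17,"hi":61}
After op 2 (replace /d 25): {"d":25,"hi":61}
After op 3 (add /hi 36): {"d":25,"hi":36}
After op 4 (add /ti 46): {"d":25,"hi":36,"ti":46}
After op 5 (add /ti 38): {"d":25,"hi":36,"ti":38}
After op 6 (add /g 47): {"d":25,"g":47,"hi":36,"ti":38}
After op 7 (replace /ti 35): {"d":25,"g":47,"hi":36,"ti":35}
After op 8 (replace /hi 84): {"d":25,"g":47,"hi":84,"ti":35}
After op 9 (replace /g 88): {"d":25,"g":88,"hi":84,"ti":35}
After op 10 (replace /ti 81): {"d":25,"g":88,"hi":84,"ti":81}
After op 11 (replace /hi 99): {"d":25,"g":88,"hi":99,"ti":81}
After op 12 (remove /g): {"d":25,"hi":99,"ti":81}
After op 13 (replace /ti 92): {"d":25,"hi":99,"ti":92}
After op 14 (add /d 30): {"d":30,"hi":99,"ti":92}
After op 15 (remove /hi): {"d":30,"ti":92}
After op 16 (remove /ti): {"d":30}
After op 17 (replace /d 93): {"d":93}
After op 18 (replace /d 80): {"d":80}
After op 19 (remove /d): {}
After op 20 (add /yyz 41): {"yyz":41}
After op 21 (remove /yyz): {}
After op 22 (add /yav 47): {"yav":47}
After op 23 (add /yav 54): {"yav":54}
After op 24 (replace /yav 12): {"yav":12}
After op 25 (replace /yav 72): {"yav":72}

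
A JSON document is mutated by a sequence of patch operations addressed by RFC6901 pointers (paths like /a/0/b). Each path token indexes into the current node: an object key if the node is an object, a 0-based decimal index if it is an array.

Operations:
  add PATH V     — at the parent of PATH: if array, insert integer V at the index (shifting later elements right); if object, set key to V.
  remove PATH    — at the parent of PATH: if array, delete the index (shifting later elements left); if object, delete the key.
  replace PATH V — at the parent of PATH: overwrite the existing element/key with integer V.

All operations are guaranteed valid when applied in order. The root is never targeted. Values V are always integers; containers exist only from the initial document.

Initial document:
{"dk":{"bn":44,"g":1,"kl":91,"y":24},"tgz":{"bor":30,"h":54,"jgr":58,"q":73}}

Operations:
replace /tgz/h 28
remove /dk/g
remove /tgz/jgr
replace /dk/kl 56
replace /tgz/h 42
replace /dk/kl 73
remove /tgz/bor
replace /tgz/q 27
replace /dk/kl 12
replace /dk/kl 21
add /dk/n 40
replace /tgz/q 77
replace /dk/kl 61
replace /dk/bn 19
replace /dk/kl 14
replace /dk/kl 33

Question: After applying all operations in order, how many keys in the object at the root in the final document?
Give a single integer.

After op 1 (replace /tgz/h 28): {"dk":{"bn":44,"g":1,"kl":91,"y":24},"tgz":{"bor":30,"h":28,"jgr":58,"q":73}}
After op 2 (remove /dk/g): {"dk":{"bn":44,"kl":91,"y":24},"tgz":{"bor":30,"h":28,"jgr":58,"q":73}}
After op 3 (remove /tgz/jgr): {"dk":{"bn":44,"kl":91,"y":24},"tgz":{"bor":30,"h":28,"q":73}}
After op 4 (replace /dk/kl 56): {"dk":{"bn":44,"kl":56,"y":24},"tgz":{"bor":30,"h":28,"q":73}}
After op 5 (replace /tgz/h 42): {"dk":{"bn":44,"kl":56,"y":24},"tgz":{"bor":30,"h":42,"q":73}}
After op 6 (replace /dk/kl 73): {"dk":{"bn":44,"kl":73,"y":24},"tgz":{"bor":30,"h":42,"q":73}}
After op 7 (remove /tgz/bor): {"dk":{"bn":44,"kl":73,"y":24},"tgz":{"h":42,"q":73}}
After op 8 (replace /tgz/q 27): {"dk":{"bn":44,"kl":73,"y":24},"tgz":{"h":42,"q":27}}
After op 9 (replace /dk/kl 12): {"dk":{"bn":44,"kl":12,"y":24},"tgz":{"h":42,"q":27}}
After op 10 (replace /dk/kl 21): {"dk":{"bn":44,"kl":21,"y":24},"tgz":{"h":42,"q":27}}
After op 11 (add /dk/n 40): {"dk":{"bn":44,"kl":21,"n":40,"y":24},"tgz":{"h":42,"q":27}}
After op 12 (replace /tgz/q 77): {"dk":{"bn":44,"kl":21,"n":40,"y":24},"tgz":{"h":42,"q":77}}
After op 13 (replace /dk/kl 61): {"dk":{"bn":44,"kl":61,"n":40,"y":24},"tgz":{"h":42,"q":77}}
After op 14 (replace /dk/bn 19): {"dk":{"bn":19,"kl":61,"n":40,"y":24},"tgz":{"h":42,"q":77}}
After op 15 (replace /dk/kl 14): {"dk":{"bn":19,"kl":14,"n":40,"y":24},"tgz":{"h":42,"q":77}}
After op 16 (replace /dk/kl 33): {"dk":{"bn":19,"kl":33,"n":40,"y":24},"tgz":{"h":42,"q":77}}
Size at the root: 2

Answer: 2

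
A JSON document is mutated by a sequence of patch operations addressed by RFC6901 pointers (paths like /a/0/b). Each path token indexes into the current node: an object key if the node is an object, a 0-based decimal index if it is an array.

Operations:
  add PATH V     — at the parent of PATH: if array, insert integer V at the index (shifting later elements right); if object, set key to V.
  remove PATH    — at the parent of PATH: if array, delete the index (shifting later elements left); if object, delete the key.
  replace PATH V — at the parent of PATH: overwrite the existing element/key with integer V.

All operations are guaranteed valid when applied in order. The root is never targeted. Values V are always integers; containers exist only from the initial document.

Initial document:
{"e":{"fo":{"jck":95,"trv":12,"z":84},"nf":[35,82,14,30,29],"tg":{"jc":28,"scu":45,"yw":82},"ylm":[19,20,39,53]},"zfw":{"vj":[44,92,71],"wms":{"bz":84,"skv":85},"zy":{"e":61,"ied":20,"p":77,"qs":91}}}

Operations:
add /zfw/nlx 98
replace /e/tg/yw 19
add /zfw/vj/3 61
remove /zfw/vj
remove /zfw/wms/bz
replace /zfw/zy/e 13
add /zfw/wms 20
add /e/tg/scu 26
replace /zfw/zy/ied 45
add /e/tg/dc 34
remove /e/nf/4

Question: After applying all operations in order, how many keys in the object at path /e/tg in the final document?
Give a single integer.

After op 1 (add /zfw/nlx 98): {"e":{"fo":{"jck":95,"trv":12,"z":84},"nf":[35,82,14,30,29],"tg":{"jc":28,"scu":45,"yw":82},"ylm":[19,20,39,53]},"zfw":{"nlx":98,"vj":[44,92,71],"wms":{"bz":84,"skv":85},"zy":{"e":61,"ied":20,"p":77,"qs":91}}}
After op 2 (replace /e/tg/yw 19): {"e":{"fo":{"jck":95,"trv":12,"z":84},"nf":[35,82,14,30,29],"tg":{"jc":28,"scu":45,"yw":19},"ylm":[19,20,39,53]},"zfw":{"nlx":98,"vj":[44,92,71],"wms":{"bz":84,"skv":85},"zy":{"e":61,"ied":20,"p":77,"qs":91}}}
After op 3 (add /zfw/vj/3 61): {"e":{"fo":{"jck":95,"trv":12,"z":84},"nf":[35,82,14,30,29],"tg":{"jc":28,"scu":45,"yw":19},"ylm":[19,20,39,53]},"zfw":{"nlx":98,"vj":[44,92,71,61],"wms":{"bz":84,"skv":85},"zy":{"e":61,"ied":20,"p":77,"qs":91}}}
After op 4 (remove /zfw/vj): {"e":{"fo":{"jck":95,"trv":12,"z":84},"nf":[35,82,14,30,29],"tg":{"jc":28,"scu":45,"yw":19},"ylm":[19,20,39,53]},"zfw":{"nlx":98,"wms":{"bz":84,"skv":85},"zy":{"e":61,"ied":20,"p":77,"qs":91}}}
After op 5 (remove /zfw/wms/bz): {"e":{"fo":{"jck":95,"trv":12,"z":84},"nf":[35,82,14,30,29],"tg":{"jc":28,"scu":45,"yw":19},"ylm":[19,20,39,53]},"zfw":{"nlx":98,"wms":{"skv":85},"zy":{"e":61,"ied":20,"p":77,"qs":91}}}
After op 6 (replace /zfw/zy/e 13): {"e":{"fo":{"jck":95,"trv":12,"z":84},"nf":[35,82,14,30,29],"tg":{"jc":28,"scu":45,"yw":19},"ylm":[19,20,39,53]},"zfw":{"nlx":98,"wms":{"skv":85},"zy":{"e":13,"ied":20,"p":77,"qs":91}}}
After op 7 (add /zfw/wms 20): {"e":{"fo":{"jck":95,"trv":12,"z":84},"nf":[35,82,14,30,29],"tg":{"jc":28,"scu":45,"yw":19},"ylm":[19,20,39,53]},"zfw":{"nlx":98,"wms":20,"zy":{"e":13,"ied":20,"p":77,"qs":91}}}
After op 8 (add /e/tg/scu 26): {"e":{"fo":{"jck":95,"trv":12,"z":84},"nf":[35,82,14,30,29],"tg":{"jc":28,"scu":26,"yw":19},"ylm":[19,20,39,53]},"zfw":{"nlx":98,"wms":20,"zy":{"e":13,"ied":20,"p":77,"qs":91}}}
After op 9 (replace /zfw/zy/ied 45): {"e":{"fo":{"jck":95,"trv":12,"z":84},"nf":[35,82,14,30,29],"tg":{"jc":28,"scu":26,"yw":19},"ylm":[19,20,39,53]},"zfw":{"nlx":98,"wms":20,"zy":{"e":13,"ied":45,"p":77,"qs":91}}}
After op 10 (add /e/tg/dc 34): {"e":{"fo":{"jck":95,"trv":12,"z":84},"nf":[35,82,14,30,29],"tg":{"dc":34,"jc":28,"scu":26,"yw":19},"ylm":[19,20,39,53]},"zfw":{"nlx":98,"wms":20,"zy":{"e":13,"ied":45,"p":77,"qs":91}}}
After op 11 (remove /e/nf/4): {"e":{"fo":{"jck":95,"trv":12,"z":84},"nf":[35,82,14,30],"tg":{"dc":34,"jc":28,"scu":26,"yw":19},"ylm":[19,20,39,53]},"zfw":{"nlx":98,"wms":20,"zy":{"e":13,"ied":45,"p":77,"qs":91}}}
Size at path /e/tg: 4

Answer: 4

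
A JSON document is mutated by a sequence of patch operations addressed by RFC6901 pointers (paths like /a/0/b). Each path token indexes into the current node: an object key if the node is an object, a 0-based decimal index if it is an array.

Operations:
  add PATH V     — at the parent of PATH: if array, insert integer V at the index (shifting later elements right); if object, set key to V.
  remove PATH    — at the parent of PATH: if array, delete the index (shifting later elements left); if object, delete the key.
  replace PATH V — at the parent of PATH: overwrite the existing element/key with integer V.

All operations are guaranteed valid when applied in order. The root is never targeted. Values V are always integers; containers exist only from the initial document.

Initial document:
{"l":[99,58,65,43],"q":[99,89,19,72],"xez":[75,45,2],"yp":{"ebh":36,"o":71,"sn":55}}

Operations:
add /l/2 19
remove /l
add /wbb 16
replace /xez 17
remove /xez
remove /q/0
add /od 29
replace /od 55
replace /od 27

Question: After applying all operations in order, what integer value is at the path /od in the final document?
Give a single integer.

After op 1 (add /l/2 19): {"l":[99,58,19,65,43],"q":[99,89,19,72],"xez":[75,45,2],"yp":{"ebh":36,"o":71,"sn":55}}
After op 2 (remove /l): {"q":[99,89,19,72],"xez":[75,45,2],"yp":{"ebh":36,"o":71,"sn":55}}
After op 3 (add /wbb 16): {"q":[99,89,19,72],"wbb":16,"xez":[75,45,2],"yp":{"ebh":36,"o":71,"sn":55}}
After op 4 (replace /xez 17): {"q":[99,89,19,72],"wbb":16,"xez":17,"yp":{"ebh":36,"o":71,"sn":55}}
After op 5 (remove /xez): {"q":[99,89,19,72],"wbb":16,"yp":{"ebh":36,"o":71,"sn":55}}
After op 6 (remove /q/0): {"q":[89,19,72],"wbb":16,"yp":{"ebh":36,"o":71,"sn":55}}
After op 7 (add /od 29): {"od":29,"q":[89,19,72],"wbb":16,"yp":{"ebh":36,"o":71,"sn":55}}
After op 8 (replace /od 55): {"od":55,"q":[89,19,72],"wbb":16,"yp":{"ebh":36,"o":71,"sn":55}}
After op 9 (replace /od 27): {"od":27,"q":[89,19,72],"wbb":16,"yp":{"ebh":36,"o":71,"sn":55}}
Value at /od: 27

Answer: 27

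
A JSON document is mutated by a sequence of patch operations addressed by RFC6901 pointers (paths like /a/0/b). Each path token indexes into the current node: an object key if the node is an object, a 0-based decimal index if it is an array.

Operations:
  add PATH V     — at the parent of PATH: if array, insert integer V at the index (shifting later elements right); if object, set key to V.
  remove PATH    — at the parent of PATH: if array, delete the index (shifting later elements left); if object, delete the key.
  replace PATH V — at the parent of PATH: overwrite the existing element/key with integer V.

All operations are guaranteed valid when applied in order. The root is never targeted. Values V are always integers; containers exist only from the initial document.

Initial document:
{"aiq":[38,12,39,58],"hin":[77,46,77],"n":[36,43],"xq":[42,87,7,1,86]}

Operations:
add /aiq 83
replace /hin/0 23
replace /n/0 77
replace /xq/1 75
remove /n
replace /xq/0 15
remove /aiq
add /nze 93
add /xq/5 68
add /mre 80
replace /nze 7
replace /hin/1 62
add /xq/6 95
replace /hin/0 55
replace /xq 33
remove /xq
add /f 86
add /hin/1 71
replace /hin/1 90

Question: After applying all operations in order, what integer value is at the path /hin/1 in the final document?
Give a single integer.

After op 1 (add /aiq 83): {"aiq":83,"hin":[77,46,77],"n":[36,43],"xq":[42,87,7,1,86]}
After op 2 (replace /hin/0 23): {"aiq":83,"hin":[23,46,77],"n":[36,43],"xq":[42,87,7,1,86]}
After op 3 (replace /n/0 77): {"aiq":83,"hin":[23,46,77],"n":[77,43],"xq":[42,87,7,1,86]}
After op 4 (replace /xq/1 75): {"aiq":83,"hin":[23,46,77],"n":[77,43],"xq":[42,75,7,1,86]}
After op 5 (remove /n): {"aiq":83,"hin":[23,46,77],"xq":[42,75,7,1,86]}
After op 6 (replace /xq/0 15): {"aiq":83,"hin":[23,46,77],"xq":[15,75,7,1,86]}
After op 7 (remove /aiq): {"hin":[23,46,77],"xq":[15,75,7,1,86]}
After op 8 (add /nze 93): {"hin":[23,46,77],"nze":93,"xq":[15,75,7,1,86]}
After op 9 (add /xq/5 68): {"hin":[23,46,77],"nze":93,"xq":[15,75,7,1,86,68]}
After op 10 (add /mre 80): {"hin":[23,46,77],"mre":80,"nze":93,"xq":[15,75,7,1,86,68]}
After op 11 (replace /nze 7): {"hin":[23,46,77],"mre":80,"nze":7,"xq":[15,75,7,1,86,68]}
After op 12 (replace /hin/1 62): {"hin":[23,62,77],"mre":80,"nze":7,"xq":[15,75,7,1,86,68]}
After op 13 (add /xq/6 95): {"hin":[23,62,77],"mre":80,"nze":7,"xq":[15,75,7,1,86,68,95]}
After op 14 (replace /hin/0 55): {"hin":[55,62,77],"mre":80,"nze":7,"xq":[15,75,7,1,86,68,95]}
After op 15 (replace /xq 33): {"hin":[55,62,77],"mre":80,"nze":7,"xq":33}
After op 16 (remove /xq): {"hin":[55,62,77],"mre":80,"nze":7}
After op 17 (add /f 86): {"f":86,"hin":[55,62,77],"mre":80,"nze":7}
After op 18 (add /hin/1 71): {"f":86,"hin":[55,71,62,77],"mre":80,"nze":7}
After op 19 (replace /hin/1 90): {"f":86,"hin":[55,90,62,77],"mre":80,"nze":7}
Value at /hin/1: 90

Answer: 90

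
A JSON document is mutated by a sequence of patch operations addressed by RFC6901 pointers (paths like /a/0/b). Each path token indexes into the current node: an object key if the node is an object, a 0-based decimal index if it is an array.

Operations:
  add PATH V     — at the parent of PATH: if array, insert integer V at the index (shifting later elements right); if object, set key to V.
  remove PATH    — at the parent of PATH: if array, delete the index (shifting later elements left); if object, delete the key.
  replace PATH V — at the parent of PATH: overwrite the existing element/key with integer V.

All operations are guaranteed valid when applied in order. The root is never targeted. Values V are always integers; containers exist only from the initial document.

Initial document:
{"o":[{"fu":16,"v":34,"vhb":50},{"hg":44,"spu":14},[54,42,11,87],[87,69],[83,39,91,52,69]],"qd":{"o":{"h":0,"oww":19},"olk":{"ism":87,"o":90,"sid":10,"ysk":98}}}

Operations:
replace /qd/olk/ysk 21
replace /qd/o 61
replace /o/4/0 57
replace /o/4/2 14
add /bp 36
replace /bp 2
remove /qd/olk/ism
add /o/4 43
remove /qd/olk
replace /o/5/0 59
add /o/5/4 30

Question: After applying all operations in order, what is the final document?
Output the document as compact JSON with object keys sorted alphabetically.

After op 1 (replace /qd/olk/ysk 21): {"o":[{"fu":16,"v":34,"vhb":50},{"hg":44,"spu":14},[54,42,11,87],[87,69],[83,39,91,52,69]],"qd":{"o":{"h":0,"oww":19},"olk":{"ism":87,"o":90,"sid":10,"ysk":21}}}
After op 2 (replace /qd/o 61): {"o":[{"fu":16,"v":34,"vhb":50},{"hg":44,"spu":14},[54,42,11,87],[87,69],[83,39,91,52,69]],"qd":{"o":61,"olk":{"ism":87,"o":90,"sid":10,"ysk":21}}}
After op 3 (replace /o/4/0 57): {"o":[{"fu":16,"v":34,"vhb":50},{"hg":44,"spu":14},[54,42,11,87],[87,69],[57,39,91,52,69]],"qd":{"o":61,"olk":{"ism":87,"o":90,"sid":10,"ysk":21}}}
After op 4 (replace /o/4/2 14): {"o":[{"fu":16,"v":34,"vhb":50},{"hg":44,"spu":14},[54,42,11,87],[87,69],[57,39,14,52,69]],"qd":{"o":61,"olk":{"ism":87,"o":90,"sid":10,"ysk":21}}}
After op 5 (add /bp 36): {"bp":36,"o":[{"fu":16,"v":34,"vhb":50},{"hg":44,"spu":14},[54,42,11,87],[87,69],[57,39,14,52,69]],"qd":{"o":61,"olk":{"ism":87,"o":90,"sid":10,"ysk":21}}}
After op 6 (replace /bp 2): {"bp":2,"o":[{"fu":16,"v":34,"vhb":50},{"hg":44,"spu":14},[54,42,11,87],[87,69],[57,39,14,52,69]],"qd":{"o":61,"olk":{"ism":87,"o":90,"sid":10,"ysk":21}}}
After op 7 (remove /qd/olk/ism): {"bp":2,"o":[{"fu":16,"v":34,"vhb":50},{"hg":44,"spu":14},[54,42,11,87],[87,69],[57,39,14,52,69]],"qd":{"o":61,"olk":{"o":90,"sid":10,"ysk":21}}}
After op 8 (add /o/4 43): {"bp":2,"o":[{"fu":16,"v":34,"vhb":50},{"hg":44,"spu":14},[54,42,11,87],[87,69],43,[57,39,14,52,69]],"qd":{"o":61,"olk":{"o":90,"sid":10,"ysk":21}}}
After op 9 (remove /qd/olk): {"bp":2,"o":[{"fu":16,"v":34,"vhb":50},{"hg":44,"spu":14},[54,42,11,87],[87,69],43,[57,39,14,52,69]],"qd":{"o":61}}
After op 10 (replace /o/5/0 59): {"bp":2,"o":[{"fu":16,"v":34,"vhb":50},{"hg":44,"spu":14},[54,42,11,87],[87,69],43,[59,39,14,52,69]],"qd":{"o":61}}
After op 11 (add /o/5/4 30): {"bp":2,"o":[{"fu":16,"v":34,"vhb":50},{"hg":44,"spu":14},[54,42,11,87],[87,69],43,[59,39,14,52,30,69]],"qd":{"o":61}}

Answer: {"bp":2,"o":[{"fu":16,"v":34,"vhb":50},{"hg":44,"spu":14},[54,42,11,87],[87,69],43,[59,39,14,52,30,69]],"qd":{"o":61}}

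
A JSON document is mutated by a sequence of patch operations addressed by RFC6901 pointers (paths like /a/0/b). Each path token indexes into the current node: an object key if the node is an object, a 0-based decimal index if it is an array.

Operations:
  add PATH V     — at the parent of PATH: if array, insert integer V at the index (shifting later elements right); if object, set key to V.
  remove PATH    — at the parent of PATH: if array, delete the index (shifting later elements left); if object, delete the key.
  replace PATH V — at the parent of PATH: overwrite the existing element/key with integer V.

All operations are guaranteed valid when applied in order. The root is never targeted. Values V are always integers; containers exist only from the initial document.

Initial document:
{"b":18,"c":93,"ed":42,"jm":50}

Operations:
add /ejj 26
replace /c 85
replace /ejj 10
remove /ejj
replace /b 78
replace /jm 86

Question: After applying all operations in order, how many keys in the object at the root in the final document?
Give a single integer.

Answer: 4

Derivation:
After op 1 (add /ejj 26): {"b":18,"c":93,"ed":42,"ejj":26,"jm":50}
After op 2 (replace /c 85): {"b":18,"c":85,"ed":42,"ejj":26,"jm":50}
After op 3 (replace /ejj 10): {"b":18,"c":85,"ed":42,"ejj":10,"jm":50}
After op 4 (remove /ejj): {"b":18,"c":85,"ed":42,"jm":50}
After op 5 (replace /b 78): {"b":78,"c":85,"ed":42,"jm":50}
After op 6 (replace /jm 86): {"b":78,"c":85,"ed":42,"jm":86}
Size at the root: 4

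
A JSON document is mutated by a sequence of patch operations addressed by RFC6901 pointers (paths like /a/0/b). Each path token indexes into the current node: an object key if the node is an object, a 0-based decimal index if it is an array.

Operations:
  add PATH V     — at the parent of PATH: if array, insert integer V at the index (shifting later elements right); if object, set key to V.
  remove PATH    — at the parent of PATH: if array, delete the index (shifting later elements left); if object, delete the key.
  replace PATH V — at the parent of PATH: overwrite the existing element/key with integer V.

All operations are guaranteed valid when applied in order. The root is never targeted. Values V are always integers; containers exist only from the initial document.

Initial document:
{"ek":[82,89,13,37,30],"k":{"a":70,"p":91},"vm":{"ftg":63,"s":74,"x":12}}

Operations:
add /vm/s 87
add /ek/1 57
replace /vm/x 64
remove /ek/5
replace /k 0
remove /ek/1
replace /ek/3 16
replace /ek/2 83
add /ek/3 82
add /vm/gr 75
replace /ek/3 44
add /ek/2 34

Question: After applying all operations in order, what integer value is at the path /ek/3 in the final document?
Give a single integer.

After op 1 (add /vm/s 87): {"ek":[82,89,13,37,30],"k":{"a":70,"p":91},"vm":{"ftg":63,"s":87,"x":12}}
After op 2 (add /ek/1 57): {"ek":[82,57,89,13,37,30],"k":{"a":70,"p":91},"vm":{"ftg":63,"s":87,"x":12}}
After op 3 (replace /vm/x 64): {"ek":[82,57,89,13,37,30],"k":{"a":70,"p":91},"vm":{"ftg":63,"s":87,"x":64}}
After op 4 (remove /ek/5): {"ek":[82,57,89,13,37],"k":{"a":70,"p":91},"vm":{"ftg":63,"s":87,"x":64}}
After op 5 (replace /k 0): {"ek":[82,57,89,13,37],"k":0,"vm":{"ftg":63,"s":87,"x":64}}
After op 6 (remove /ek/1): {"ek":[82,89,13,37],"k":0,"vm":{"ftg":63,"s":87,"x":64}}
After op 7 (replace /ek/3 16): {"ek":[82,89,13,16],"k":0,"vm":{"ftg":63,"s":87,"x":64}}
After op 8 (replace /ek/2 83): {"ek":[82,89,83,16],"k":0,"vm":{"ftg":63,"s":87,"x":64}}
After op 9 (add /ek/3 82): {"ek":[82,89,83,82,16],"k":0,"vm":{"ftg":63,"s":87,"x":64}}
After op 10 (add /vm/gr 75): {"ek":[82,89,83,82,16],"k":0,"vm":{"ftg":63,"gr":75,"s":87,"x":64}}
After op 11 (replace /ek/3 44): {"ek":[82,89,83,44,16],"k":0,"vm":{"ftg":63,"gr":75,"s":87,"x":64}}
After op 12 (add /ek/2 34): {"ek":[82,89,34,83,44,16],"k":0,"vm":{"ftg":63,"gr":75,"s":87,"x":64}}
Value at /ek/3: 83

Answer: 83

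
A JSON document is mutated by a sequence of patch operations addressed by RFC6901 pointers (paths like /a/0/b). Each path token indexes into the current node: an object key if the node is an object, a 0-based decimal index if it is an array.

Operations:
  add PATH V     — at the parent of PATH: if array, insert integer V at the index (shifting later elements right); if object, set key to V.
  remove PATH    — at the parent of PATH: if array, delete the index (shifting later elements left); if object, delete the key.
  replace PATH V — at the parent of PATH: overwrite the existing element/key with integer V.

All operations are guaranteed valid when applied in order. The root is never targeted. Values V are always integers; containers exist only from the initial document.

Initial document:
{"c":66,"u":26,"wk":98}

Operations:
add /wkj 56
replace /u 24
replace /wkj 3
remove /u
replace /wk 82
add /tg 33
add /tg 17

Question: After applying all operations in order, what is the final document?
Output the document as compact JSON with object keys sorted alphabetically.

After op 1 (add /wkj 56): {"c":66,"u":26,"wk":98,"wkj":56}
After op 2 (replace /u 24): {"c":66,"u":24,"wk":98,"wkj":56}
After op 3 (replace /wkj 3): {"c":66,"u":24,"wk":98,"wkj":3}
After op 4 (remove /u): {"c":66,"wk":98,"wkj":3}
After op 5 (replace /wk 82): {"c":66,"wk":82,"wkj":3}
After op 6 (add /tg 33): {"c":66,"tg":33,"wk":82,"wkj":3}
After op 7 (add /tg 17): {"c":66,"tg":17,"wk":82,"wkj":3}

Answer: {"c":66,"tg":17,"wk":82,"wkj":3}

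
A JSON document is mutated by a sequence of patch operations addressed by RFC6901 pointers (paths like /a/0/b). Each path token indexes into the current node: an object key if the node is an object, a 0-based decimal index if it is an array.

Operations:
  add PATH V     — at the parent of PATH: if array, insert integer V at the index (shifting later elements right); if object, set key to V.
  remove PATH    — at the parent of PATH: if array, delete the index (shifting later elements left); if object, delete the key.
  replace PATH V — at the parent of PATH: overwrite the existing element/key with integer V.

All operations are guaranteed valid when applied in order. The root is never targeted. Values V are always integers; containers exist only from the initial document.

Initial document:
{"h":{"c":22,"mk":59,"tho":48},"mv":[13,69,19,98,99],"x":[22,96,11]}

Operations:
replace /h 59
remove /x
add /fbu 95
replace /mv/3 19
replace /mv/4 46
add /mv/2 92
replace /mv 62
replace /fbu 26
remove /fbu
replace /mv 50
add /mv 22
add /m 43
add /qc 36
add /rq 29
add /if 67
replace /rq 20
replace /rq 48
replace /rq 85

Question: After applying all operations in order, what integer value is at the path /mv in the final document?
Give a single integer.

Answer: 22

Derivation:
After op 1 (replace /h 59): {"h":59,"mv":[13,69,19,98,99],"x":[22,96,11]}
After op 2 (remove /x): {"h":59,"mv":[13,69,19,98,99]}
After op 3 (add /fbu 95): {"fbu":95,"h":59,"mv":[13,69,19,98,99]}
After op 4 (replace /mv/3 19): {"fbu":95,"h":59,"mv":[13,69,19,19,99]}
After op 5 (replace /mv/4 46): {"fbu":95,"h":59,"mv":[13,69,19,19,46]}
After op 6 (add /mv/2 92): {"fbu":95,"h":59,"mv":[13,69,92,19,19,46]}
After op 7 (replace /mv 62): {"fbu":95,"h":59,"mv":62}
After op 8 (replace /fbu 26): {"fbu":26,"h":59,"mv":62}
After op 9 (remove /fbu): {"h":59,"mv":62}
After op 10 (replace /mv 50): {"h":59,"mv":50}
After op 11 (add /mv 22): {"h":59,"mv":22}
After op 12 (add /m 43): {"h":59,"m":43,"mv":22}
After op 13 (add /qc 36): {"h":59,"m":43,"mv":22,"qc":36}
After op 14 (add /rq 29): {"h":59,"m":43,"mv":22,"qc":36,"rq":29}
After op 15 (add /if 67): {"h":59,"if":67,"m":43,"mv":22,"qc":36,"rq":29}
After op 16 (replace /rq 20): {"h":59,"if":67,"m":43,"mv":22,"qc":36,"rq":20}
After op 17 (replace /rq 48): {"h":59,"if":67,"m":43,"mv":22,"qc":36,"rq":48}
After op 18 (replace /rq 85): {"h":59,"if":67,"m":43,"mv":22,"qc":36,"rq":85}
Value at /mv: 22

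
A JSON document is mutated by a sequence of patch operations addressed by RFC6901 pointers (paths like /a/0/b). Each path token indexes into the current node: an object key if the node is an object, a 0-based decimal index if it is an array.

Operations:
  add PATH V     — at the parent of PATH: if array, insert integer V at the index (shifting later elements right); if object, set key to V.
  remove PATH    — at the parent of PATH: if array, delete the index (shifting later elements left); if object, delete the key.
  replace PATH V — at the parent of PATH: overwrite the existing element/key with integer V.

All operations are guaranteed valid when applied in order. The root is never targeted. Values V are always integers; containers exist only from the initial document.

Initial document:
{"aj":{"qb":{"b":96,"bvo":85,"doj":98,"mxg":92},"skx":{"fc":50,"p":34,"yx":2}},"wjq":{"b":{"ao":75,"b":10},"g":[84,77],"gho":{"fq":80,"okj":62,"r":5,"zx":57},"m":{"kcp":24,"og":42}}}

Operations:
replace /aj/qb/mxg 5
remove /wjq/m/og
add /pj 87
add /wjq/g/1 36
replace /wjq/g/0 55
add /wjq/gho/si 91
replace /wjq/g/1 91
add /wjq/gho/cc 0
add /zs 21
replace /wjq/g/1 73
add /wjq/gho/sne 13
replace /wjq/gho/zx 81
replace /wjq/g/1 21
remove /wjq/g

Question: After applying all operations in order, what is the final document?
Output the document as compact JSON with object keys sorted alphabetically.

After op 1 (replace /aj/qb/mxg 5): {"aj":{"qb":{"b":96,"bvo":85,"doj":98,"mxg":5},"skx":{"fc":50,"p":34,"yx":2}},"wjq":{"b":{"ao":75,"b":10},"g":[84,77],"gho":{"fq":80,"okj":62,"r":5,"zx":57},"m":{"kcp":24,"og":42}}}
After op 2 (remove /wjq/m/og): {"aj":{"qb":{"b":96,"bvo":85,"doj":98,"mxg":5},"skx":{"fc":50,"p":34,"yx":2}},"wjq":{"b":{"ao":75,"b":10},"g":[84,77],"gho":{"fq":80,"okj":62,"r":5,"zx":57},"m":{"kcp":24}}}
After op 3 (add /pj 87): {"aj":{"qb":{"b":96,"bvo":85,"doj":98,"mxg":5},"skx":{"fc":50,"p":34,"yx":2}},"pj":87,"wjq":{"b":{"ao":75,"b":10},"g":[84,77],"gho":{"fq":80,"okj":62,"r":5,"zx":57},"m":{"kcp":24}}}
After op 4 (add /wjq/g/1 36): {"aj":{"qb":{"b":96,"bvo":85,"doj":98,"mxg":5},"skx":{"fc":50,"p":34,"yx":2}},"pj":87,"wjq":{"b":{"ao":75,"b":10},"g":[84,36,77],"gho":{"fq":80,"okj":62,"r":5,"zx":57},"m":{"kcp":24}}}
After op 5 (replace /wjq/g/0 55): {"aj":{"qb":{"b":96,"bvo":85,"doj":98,"mxg":5},"skx":{"fc":50,"p":34,"yx":2}},"pj":87,"wjq":{"b":{"ao":75,"b":10},"g":[55,36,77],"gho":{"fq":80,"okj":62,"r":5,"zx":57},"m":{"kcp":24}}}
After op 6 (add /wjq/gho/si 91): {"aj":{"qb":{"b":96,"bvo":85,"doj":98,"mxg":5},"skx":{"fc":50,"p":34,"yx":2}},"pj":87,"wjq":{"b":{"ao":75,"b":10},"g":[55,36,77],"gho":{"fq":80,"okj":62,"r":5,"si":91,"zx":57},"m":{"kcp":24}}}
After op 7 (replace /wjq/g/1 91): {"aj":{"qb":{"b":96,"bvo":85,"doj":98,"mxg":5},"skx":{"fc":50,"p":34,"yx":2}},"pj":87,"wjq":{"b":{"ao":75,"b":10},"g":[55,91,77],"gho":{"fq":80,"okj":62,"r":5,"si":91,"zx":57},"m":{"kcp":24}}}
After op 8 (add /wjq/gho/cc 0): {"aj":{"qb":{"b":96,"bvo":85,"doj":98,"mxg":5},"skx":{"fc":50,"p":34,"yx":2}},"pj":87,"wjq":{"b":{"ao":75,"b":10},"g":[55,91,77],"gho":{"cc":0,"fq":80,"okj":62,"r":5,"si":91,"zx":57},"m":{"kcp":24}}}
After op 9 (add /zs 21): {"aj":{"qb":{"b":96,"bvo":85,"doj":98,"mxg":5},"skx":{"fc":50,"p":34,"yx":2}},"pj":87,"wjq":{"b":{"ao":75,"b":10},"g":[55,91,77],"gho":{"cc":0,"fq":80,"okj":62,"r":5,"si":91,"zx":57},"m":{"kcp":24}},"zs":21}
After op 10 (replace /wjq/g/1 73): {"aj":{"qb":{"b":96,"bvo":85,"doj":98,"mxg":5},"skx":{"fc":50,"p":34,"yx":2}},"pj":87,"wjq":{"b":{"ao":75,"b":10},"g":[55,73,77],"gho":{"cc":0,"fq":80,"okj":62,"r":5,"si":91,"zx":57},"m":{"kcp":24}},"zs":21}
After op 11 (add /wjq/gho/sne 13): {"aj":{"qb":{"b":96,"bvo":85,"doj":98,"mxg":5},"skx":{"fc":50,"p":34,"yx":2}},"pj":87,"wjq":{"b":{"ao":75,"b":10},"g":[55,73,77],"gho":{"cc":0,"fq":80,"okj":62,"r":5,"si":91,"sne":13,"zx":57},"m":{"kcp":24}},"zs":21}
After op 12 (replace /wjq/gho/zx 81): {"aj":{"qb":{"b":96,"bvo":85,"doj":98,"mxg":5},"skx":{"fc":50,"p":34,"yx":2}},"pj":87,"wjq":{"b":{"ao":75,"b":10},"g":[55,73,77],"gho":{"cc":0,"fq":80,"okj":62,"r":5,"si":91,"sne":13,"zx":81},"m":{"kcp":24}},"zs":21}
After op 13 (replace /wjq/g/1 21): {"aj":{"qb":{"b":96,"bvo":85,"doj":98,"mxg":5},"skx":{"fc":50,"p":34,"yx":2}},"pj":87,"wjq":{"b":{"ao":75,"b":10},"g":[55,21,77],"gho":{"cc":0,"fq":80,"okj":62,"r":5,"si":91,"sne":13,"zx":81},"m":{"kcp":24}},"zs":21}
After op 14 (remove /wjq/g): {"aj":{"qb":{"b":96,"bvo":85,"doj":98,"mxg":5},"skx":{"fc":50,"p":34,"yx":2}},"pj":87,"wjq":{"b":{"ao":75,"b":10},"gho":{"cc":0,"fq":80,"okj":62,"r":5,"si":91,"sne":13,"zx":81},"m":{"kcp":24}},"zs":21}

Answer: {"aj":{"qb":{"b":96,"bvo":85,"doj":98,"mxg":5},"skx":{"fc":50,"p":34,"yx":2}},"pj":87,"wjq":{"b":{"ao":75,"b":10},"gho":{"cc":0,"fq":80,"okj":62,"r":5,"si":91,"sne":13,"zx":81},"m":{"kcp":24}},"zs":21}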